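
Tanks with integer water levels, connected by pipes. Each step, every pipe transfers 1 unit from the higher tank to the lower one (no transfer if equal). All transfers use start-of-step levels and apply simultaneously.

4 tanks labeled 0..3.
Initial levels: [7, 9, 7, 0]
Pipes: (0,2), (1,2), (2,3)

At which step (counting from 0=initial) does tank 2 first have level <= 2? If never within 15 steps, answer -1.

Step 1: flows [0=2,1->2,2->3] -> levels [7 8 7 1]
Step 2: flows [0=2,1->2,2->3] -> levels [7 7 7 2]
Step 3: flows [0=2,1=2,2->3] -> levels [7 7 6 3]
Step 4: flows [0->2,1->2,2->3] -> levels [6 6 7 4]
Step 5: flows [2->0,2->1,2->3] -> levels [7 7 4 5]
Step 6: flows [0->2,1->2,3->2] -> levels [6 6 7 4]
  -> period-2 cycle (repeats step 4); tank 2 never drops to <=2
Tank 2 never reaches <=2 within 15 steps

Answer: -1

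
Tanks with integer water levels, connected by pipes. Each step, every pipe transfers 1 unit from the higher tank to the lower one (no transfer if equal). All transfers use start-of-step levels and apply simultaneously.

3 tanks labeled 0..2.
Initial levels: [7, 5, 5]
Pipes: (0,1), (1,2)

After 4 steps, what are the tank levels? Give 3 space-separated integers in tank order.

Answer: 6 5 6

Derivation:
Step 1: flows [0->1,1=2] -> levels [6 6 5]
Step 2: flows [0=1,1->2] -> levels [6 5 6]
Step 3: flows [0->1,2->1] -> levels [5 7 5]
Step 4: flows [1->0,1->2] -> levels [6 5 6]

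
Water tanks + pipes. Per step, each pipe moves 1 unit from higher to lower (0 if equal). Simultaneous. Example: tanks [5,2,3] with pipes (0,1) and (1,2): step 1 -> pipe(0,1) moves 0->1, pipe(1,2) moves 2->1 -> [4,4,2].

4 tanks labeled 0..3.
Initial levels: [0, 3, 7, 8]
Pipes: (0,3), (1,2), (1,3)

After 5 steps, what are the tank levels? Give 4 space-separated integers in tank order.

Step 1: flows [3->0,2->1,3->1] -> levels [1 5 6 6]
Step 2: flows [3->0,2->1,3->1] -> levels [2 7 5 4]
Step 3: flows [3->0,1->2,1->3] -> levels [3 5 6 4]
Step 4: flows [3->0,2->1,1->3] -> levels [4 5 5 4]
Step 5: flows [0=3,1=2,1->3] -> levels [4 4 5 5]

Answer: 4 4 5 5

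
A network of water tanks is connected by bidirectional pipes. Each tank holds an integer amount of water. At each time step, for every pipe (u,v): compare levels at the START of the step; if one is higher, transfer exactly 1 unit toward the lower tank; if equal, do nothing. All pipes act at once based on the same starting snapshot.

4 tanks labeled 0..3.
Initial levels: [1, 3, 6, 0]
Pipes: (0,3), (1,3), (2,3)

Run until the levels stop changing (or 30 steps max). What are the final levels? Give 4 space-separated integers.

Answer: 3 3 3 1

Derivation:
Step 1: flows [0->3,1->3,2->3] -> levels [0 2 5 3]
Step 2: flows [3->0,3->1,2->3] -> levels [1 3 4 2]
Step 3: flows [3->0,1->3,2->3] -> levels [2 2 3 3]
Step 4: flows [3->0,3->1,2=3] -> levels [3 3 3 1]
Step 5: flows [0->3,1->3,2->3] -> levels [2 2 2 4]
Step 6: flows [3->0,3->1,3->2] -> levels [3 3 3 1]
  -> period-2 cycle: step 6 state = step 4 state; never stabilizes
  -> state at step 30: (30-4) mod 2 = 0, same as step 4 -> [3 3 3 1]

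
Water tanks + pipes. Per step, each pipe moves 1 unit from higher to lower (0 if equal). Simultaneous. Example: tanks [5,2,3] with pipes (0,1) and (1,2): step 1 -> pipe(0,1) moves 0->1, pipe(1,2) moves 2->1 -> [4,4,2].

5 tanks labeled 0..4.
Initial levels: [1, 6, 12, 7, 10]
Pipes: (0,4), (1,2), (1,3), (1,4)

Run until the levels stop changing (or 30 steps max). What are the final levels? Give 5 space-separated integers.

Answer: 7 9 7 7 6

Derivation:
Step 1: flows [4->0,2->1,3->1,4->1] -> levels [2 9 11 6 8]
Step 2: flows [4->0,2->1,1->3,1->4] -> levels [3 8 10 7 8]
Step 3: flows [4->0,2->1,1->3,1=4] -> levels [4 8 9 8 7]
Step 4: flows [4->0,2->1,1=3,1->4] -> levels [5 8 8 8 7]
Step 5: flows [4->0,1=2,1=3,1->4] -> levels [6 7 8 8 7]
Step 6: flows [4->0,2->1,3->1,1=4] -> levels [7 9 7 7 6]
Step 7: flows [0->4,1->2,1->3,1->4] -> levels [6 6 8 8 8]
Step 8: flows [4->0,2->1,3->1,4->1] -> levels [7 9 7 7 6]
  -> period-2 cycle: step 8 state = step 6 state; never stabilizes
  -> state at step 30: (30-6) mod 2 = 0, same as step 6 -> [7 9 7 7 6]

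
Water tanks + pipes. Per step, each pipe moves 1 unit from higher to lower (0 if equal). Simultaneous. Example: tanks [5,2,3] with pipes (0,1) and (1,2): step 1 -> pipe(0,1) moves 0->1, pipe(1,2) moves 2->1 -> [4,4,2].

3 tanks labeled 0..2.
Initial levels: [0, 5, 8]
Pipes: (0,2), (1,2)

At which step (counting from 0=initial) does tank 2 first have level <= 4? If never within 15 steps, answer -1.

Step 1: flows [2->0,2->1] -> levels [1 6 6]
Step 2: flows [2->0,1=2] -> levels [2 6 5]
Step 3: flows [2->0,1->2] -> levels [3 5 5]
Step 4: flows [2->0,1=2] -> levels [4 5 4]
Tank 2 first reaches <=4 at step 4

Answer: 4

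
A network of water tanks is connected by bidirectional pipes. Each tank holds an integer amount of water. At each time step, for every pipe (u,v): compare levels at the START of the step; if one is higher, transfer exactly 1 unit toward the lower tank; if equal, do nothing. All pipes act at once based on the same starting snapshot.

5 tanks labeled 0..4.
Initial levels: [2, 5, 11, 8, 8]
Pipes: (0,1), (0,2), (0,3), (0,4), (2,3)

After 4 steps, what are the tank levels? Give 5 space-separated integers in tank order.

Answer: 9 5 7 7 6

Derivation:
Step 1: flows [1->0,2->0,3->0,4->0,2->3] -> levels [6 4 9 8 7]
Step 2: flows [0->1,2->0,3->0,4->0,2->3] -> levels [8 5 7 8 6]
Step 3: flows [0->1,0->2,0=3,0->4,3->2] -> levels [5 6 9 7 7]
Step 4: flows [1->0,2->0,3->0,4->0,2->3] -> levels [9 5 7 7 6]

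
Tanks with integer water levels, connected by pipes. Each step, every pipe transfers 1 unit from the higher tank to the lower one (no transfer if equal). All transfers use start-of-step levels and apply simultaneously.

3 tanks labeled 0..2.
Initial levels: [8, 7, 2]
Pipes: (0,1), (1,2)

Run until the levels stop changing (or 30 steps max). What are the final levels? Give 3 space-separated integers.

Step 1: flows [0->1,1->2] -> levels [7 7 3]
Step 2: flows [0=1,1->2] -> levels [7 6 4]
Step 3: flows [0->1,1->2] -> levels [6 6 5]
Step 4: flows [0=1,1->2] -> levels [6 5 6]
Step 5: flows [0->1,2->1] -> levels [5 7 5]
Step 6: flows [1->0,1->2] -> levels [6 5 6]
  -> period-2 cycle: step 6 state = step 4 state; never stabilizes
  -> state at step 30: (30-4) mod 2 = 0, same as step 4 -> [6 5 6]

Answer: 6 5 6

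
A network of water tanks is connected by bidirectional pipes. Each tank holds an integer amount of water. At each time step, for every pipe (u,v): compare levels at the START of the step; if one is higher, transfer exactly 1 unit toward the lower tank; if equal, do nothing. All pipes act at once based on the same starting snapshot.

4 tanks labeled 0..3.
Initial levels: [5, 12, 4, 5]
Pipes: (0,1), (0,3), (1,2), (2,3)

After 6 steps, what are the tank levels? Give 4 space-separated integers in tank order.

Step 1: flows [1->0,0=3,1->2,3->2] -> levels [6 10 6 4]
Step 2: flows [1->0,0->3,1->2,2->3] -> levels [6 8 6 6]
Step 3: flows [1->0,0=3,1->2,2=3] -> levels [7 6 7 6]
Step 4: flows [0->1,0->3,2->1,2->3] -> levels [5 8 5 8]
Step 5: flows [1->0,3->0,1->2,3->2] -> levels [7 6 7 6]
  -> period-2 cycle: step 5 state = step 3 state
  -> state at step 6: (6-3) mod 2 = 1, same as step 4 -> [5 8 5 8]

Answer: 5 8 5 8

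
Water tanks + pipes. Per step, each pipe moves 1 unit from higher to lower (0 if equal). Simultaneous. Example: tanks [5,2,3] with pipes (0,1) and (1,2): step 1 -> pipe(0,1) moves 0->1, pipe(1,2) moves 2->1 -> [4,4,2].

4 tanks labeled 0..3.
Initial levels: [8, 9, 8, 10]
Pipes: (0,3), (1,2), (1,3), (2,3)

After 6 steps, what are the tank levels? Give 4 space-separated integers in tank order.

Answer: 8 9 8 10

Derivation:
Step 1: flows [3->0,1->2,3->1,3->2] -> levels [9 9 10 7]
Step 2: flows [0->3,2->1,1->3,2->3] -> levels [8 9 8 10]
  -> period-2 cycle: step 2 state = step 0 state
  -> state at step 6: (6-0) mod 2 = 0, same as step 0 -> [8 9 8 10]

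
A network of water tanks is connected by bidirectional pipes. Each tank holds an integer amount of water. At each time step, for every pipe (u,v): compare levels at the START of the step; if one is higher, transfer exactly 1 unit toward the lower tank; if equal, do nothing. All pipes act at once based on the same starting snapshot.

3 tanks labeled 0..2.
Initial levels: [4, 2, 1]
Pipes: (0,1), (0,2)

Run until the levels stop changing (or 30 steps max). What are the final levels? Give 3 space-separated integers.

Answer: 3 2 2

Derivation:
Step 1: flows [0->1,0->2] -> levels [2 3 2]
Step 2: flows [1->0,0=2] -> levels [3 2 2]
Step 3: flows [0->1,0->2] -> levels [1 3 3]
Step 4: flows [1->0,2->0] -> levels [3 2 2]
  -> period-2 cycle: step 4 state = step 2 state; never stabilizes
  -> state at step 30: (30-2) mod 2 = 0, same as step 2 -> [3 2 2]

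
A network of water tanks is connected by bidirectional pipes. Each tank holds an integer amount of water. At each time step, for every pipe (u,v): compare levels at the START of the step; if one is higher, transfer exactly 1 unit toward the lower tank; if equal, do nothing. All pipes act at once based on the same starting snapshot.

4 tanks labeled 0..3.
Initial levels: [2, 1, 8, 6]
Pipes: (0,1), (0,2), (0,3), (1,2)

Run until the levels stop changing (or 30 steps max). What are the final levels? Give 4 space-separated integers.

Answer: 5 4 4 4

Derivation:
Step 1: flows [0->1,2->0,3->0,2->1] -> levels [3 3 6 5]
Step 2: flows [0=1,2->0,3->0,2->1] -> levels [5 4 4 4]
Step 3: flows [0->1,0->2,0->3,1=2] -> levels [2 5 5 5]
Step 4: flows [1->0,2->0,3->0,1=2] -> levels [5 4 4 4]
  -> period-2 cycle: step 4 state = step 2 state; never stabilizes
  -> state at step 30: (30-2) mod 2 = 0, same as step 2 -> [5 4 4 4]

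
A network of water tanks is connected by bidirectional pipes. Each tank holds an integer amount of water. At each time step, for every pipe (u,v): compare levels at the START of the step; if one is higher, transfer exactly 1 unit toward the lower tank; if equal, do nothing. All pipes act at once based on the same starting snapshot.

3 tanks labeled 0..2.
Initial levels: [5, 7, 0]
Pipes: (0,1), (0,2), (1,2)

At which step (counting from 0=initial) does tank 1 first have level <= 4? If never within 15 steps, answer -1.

Answer: 2

Derivation:
Step 1: flows [1->0,0->2,1->2] -> levels [5 5 2]
Step 2: flows [0=1,0->2,1->2] -> levels [4 4 4]
Tank 1 first reaches <=4 at step 2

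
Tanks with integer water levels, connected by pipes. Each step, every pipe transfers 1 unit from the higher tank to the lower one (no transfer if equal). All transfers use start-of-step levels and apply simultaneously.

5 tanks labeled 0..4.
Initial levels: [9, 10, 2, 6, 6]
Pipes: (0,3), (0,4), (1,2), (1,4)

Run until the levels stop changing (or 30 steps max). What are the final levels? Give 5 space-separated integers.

Step 1: flows [0->3,0->4,1->2,1->4] -> levels [7 8 3 7 8]
Step 2: flows [0=3,4->0,1->2,1=4] -> levels [8 7 4 7 7]
Step 3: flows [0->3,0->4,1->2,1=4] -> levels [6 6 5 8 8]
Step 4: flows [3->0,4->0,1->2,4->1] -> levels [8 6 6 7 6]
Step 5: flows [0->3,0->4,1=2,1=4] -> levels [6 6 6 8 7]
Step 6: flows [3->0,4->0,1=2,4->1] -> levels [8 7 6 7 5]
Step 7: flows [0->3,0->4,1->2,1->4] -> levels [6 5 7 8 7]
Step 8: flows [3->0,4->0,2->1,4->1] -> levels [8 7 6 7 5]
  -> period-2 cycle: step 8 state = step 6 state; never stabilizes
  -> state at step 30: (30-6) mod 2 = 0, same as step 6 -> [8 7 6 7 5]

Answer: 8 7 6 7 5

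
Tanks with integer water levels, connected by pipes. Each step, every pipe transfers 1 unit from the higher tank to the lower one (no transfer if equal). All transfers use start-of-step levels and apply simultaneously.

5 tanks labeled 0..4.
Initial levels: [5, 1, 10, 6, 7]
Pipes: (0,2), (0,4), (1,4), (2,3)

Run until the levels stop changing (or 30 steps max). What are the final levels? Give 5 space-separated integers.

Step 1: flows [2->0,4->0,4->1,2->3] -> levels [7 2 8 7 5]
Step 2: flows [2->0,0->4,4->1,2->3] -> levels [7 3 6 8 5]
Step 3: flows [0->2,0->4,4->1,3->2] -> levels [5 4 8 7 5]
Step 4: flows [2->0,0=4,4->1,2->3] -> levels [6 5 6 8 4]
Step 5: flows [0=2,0->4,1->4,3->2] -> levels [5 4 7 7 6]
Step 6: flows [2->0,4->0,4->1,2=3] -> levels [7 5 6 7 4]
Step 7: flows [0->2,0->4,1->4,3->2] -> levels [5 4 8 6 6]
Step 8: flows [2->0,4->0,4->1,2->3] -> levels [7 5 6 7 4]
  -> period-2 cycle: step 8 state = step 6 state; never stabilizes
  -> state at step 30: (30-6) mod 2 = 0, same as step 6 -> [7 5 6 7 4]

Answer: 7 5 6 7 4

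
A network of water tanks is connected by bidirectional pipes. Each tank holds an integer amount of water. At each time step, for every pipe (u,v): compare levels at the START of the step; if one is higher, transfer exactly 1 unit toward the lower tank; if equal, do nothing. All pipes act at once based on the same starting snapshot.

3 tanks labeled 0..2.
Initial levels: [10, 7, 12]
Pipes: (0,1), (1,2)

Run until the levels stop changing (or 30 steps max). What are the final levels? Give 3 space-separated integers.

Step 1: flows [0->1,2->1] -> levels [9 9 11]
Step 2: flows [0=1,2->1] -> levels [9 10 10]
Step 3: flows [1->0,1=2] -> levels [10 9 10]
Step 4: flows [0->1,2->1] -> levels [9 11 9]
Step 5: flows [1->0,1->2] -> levels [10 9 10]
  -> period-2 cycle: step 5 state = step 3 state; never stabilizes
  -> state at step 30: (30-3) mod 2 = 1, same as step 4 -> [9 11 9]

Answer: 9 11 9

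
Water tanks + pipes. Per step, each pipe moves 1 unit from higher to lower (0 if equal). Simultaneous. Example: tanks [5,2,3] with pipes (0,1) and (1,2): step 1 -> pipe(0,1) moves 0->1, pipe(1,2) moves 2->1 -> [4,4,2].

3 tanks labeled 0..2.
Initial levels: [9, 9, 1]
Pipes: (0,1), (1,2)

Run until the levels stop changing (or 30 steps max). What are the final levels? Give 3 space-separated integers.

Answer: 6 7 6

Derivation:
Step 1: flows [0=1,1->2] -> levels [9 8 2]
Step 2: flows [0->1,1->2] -> levels [8 8 3]
Step 3: flows [0=1,1->2] -> levels [8 7 4]
Step 4: flows [0->1,1->2] -> levels [7 7 5]
Step 5: flows [0=1,1->2] -> levels [7 6 6]
Step 6: flows [0->1,1=2] -> levels [6 7 6]
Step 7: flows [1->0,1->2] -> levels [7 5 7]
Step 8: flows [0->1,2->1] -> levels [6 7 6]
  -> period-2 cycle: step 8 state = step 6 state; never stabilizes
  -> state at step 30: (30-6) mod 2 = 0, same as step 6 -> [6 7 6]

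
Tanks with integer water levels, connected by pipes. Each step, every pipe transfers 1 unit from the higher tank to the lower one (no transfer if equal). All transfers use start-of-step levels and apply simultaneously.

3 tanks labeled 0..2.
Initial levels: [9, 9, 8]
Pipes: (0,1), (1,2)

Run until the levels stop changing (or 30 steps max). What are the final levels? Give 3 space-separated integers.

Step 1: flows [0=1,1->2] -> levels [9 8 9]
Step 2: flows [0->1,2->1] -> levels [8 10 8]
Step 3: flows [1->0,1->2] -> levels [9 8 9]
  -> period-2 cycle: step 3 state = step 1 state; never stabilizes
  -> state at step 30: (30-1) mod 2 = 1, same as step 2 -> [8 10 8]

Answer: 8 10 8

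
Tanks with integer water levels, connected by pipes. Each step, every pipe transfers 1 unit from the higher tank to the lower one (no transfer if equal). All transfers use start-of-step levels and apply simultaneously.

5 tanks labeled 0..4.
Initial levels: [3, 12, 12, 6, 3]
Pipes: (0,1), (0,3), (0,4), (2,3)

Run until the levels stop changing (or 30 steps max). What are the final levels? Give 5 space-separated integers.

Step 1: flows [1->0,3->0,0=4,2->3] -> levels [5 11 11 6 3]
Step 2: flows [1->0,3->0,0->4,2->3] -> levels [6 10 10 6 4]
Step 3: flows [1->0,0=3,0->4,2->3] -> levels [6 9 9 7 5]
Step 4: flows [1->0,3->0,0->4,2->3] -> levels [7 8 8 7 6]
Step 5: flows [1->0,0=3,0->4,2->3] -> levels [7 7 7 8 7]
Step 6: flows [0=1,3->0,0=4,3->2] -> levels [8 7 8 6 7]
Step 7: flows [0->1,0->3,0->4,2->3] -> levels [5 8 7 8 8]
Step 8: flows [1->0,3->0,4->0,3->2] -> levels [8 7 8 6 7]
  -> period-2 cycle: step 8 state = step 6 state; never stabilizes
  -> state at step 30: (30-6) mod 2 = 0, same as step 6 -> [8 7 8 6 7]

Answer: 8 7 8 6 7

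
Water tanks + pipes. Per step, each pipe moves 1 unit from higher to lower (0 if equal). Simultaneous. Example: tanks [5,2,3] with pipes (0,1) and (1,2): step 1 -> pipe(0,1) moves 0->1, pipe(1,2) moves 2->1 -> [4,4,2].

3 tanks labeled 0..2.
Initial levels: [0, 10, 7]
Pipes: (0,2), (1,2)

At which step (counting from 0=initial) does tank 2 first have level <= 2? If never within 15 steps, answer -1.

Answer: -1

Derivation:
Step 1: flows [2->0,1->2] -> levels [1 9 7]
Step 2: flows [2->0,1->2] -> levels [2 8 7]
Step 3: flows [2->0,1->2] -> levels [3 7 7]
Step 4: flows [2->0,1=2] -> levels [4 7 6]
Step 5: flows [2->0,1->2] -> levels [5 6 6]
Step 6: flows [2->0,1=2] -> levels [6 6 5]
Step 7: flows [0->2,1->2] -> levels [5 5 7]
Step 8: flows [2->0,2->1] -> levels [6 6 5]
  -> period-2 cycle (repeats step 6); tank 2 never drops to <=2
Tank 2 never reaches <=2 within 15 steps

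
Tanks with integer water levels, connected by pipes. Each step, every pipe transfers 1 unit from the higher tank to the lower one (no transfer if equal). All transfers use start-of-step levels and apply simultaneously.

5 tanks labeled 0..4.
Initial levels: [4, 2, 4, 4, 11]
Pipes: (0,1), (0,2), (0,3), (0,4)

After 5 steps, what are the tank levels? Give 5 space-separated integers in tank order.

Answer: 7 4 4 4 6

Derivation:
Step 1: flows [0->1,0=2,0=3,4->0] -> levels [4 3 4 4 10]
Step 2: flows [0->1,0=2,0=3,4->0] -> levels [4 4 4 4 9]
Step 3: flows [0=1,0=2,0=3,4->0] -> levels [5 4 4 4 8]
Step 4: flows [0->1,0->2,0->3,4->0] -> levels [3 5 5 5 7]
Step 5: flows [1->0,2->0,3->0,4->0] -> levels [7 4 4 4 6]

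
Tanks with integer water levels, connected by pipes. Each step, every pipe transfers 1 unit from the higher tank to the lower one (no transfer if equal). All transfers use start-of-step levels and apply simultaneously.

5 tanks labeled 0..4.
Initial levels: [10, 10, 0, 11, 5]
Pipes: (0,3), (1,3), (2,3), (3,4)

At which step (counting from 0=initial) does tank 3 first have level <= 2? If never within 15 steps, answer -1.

Answer: -1

Derivation:
Step 1: flows [3->0,3->1,3->2,3->4] -> levels [11 11 1 7 6]
Step 2: flows [0->3,1->3,3->2,3->4] -> levels [10 10 2 7 7]
Step 3: flows [0->3,1->3,3->2,3=4] -> levels [9 9 3 8 7]
Step 4: flows [0->3,1->3,3->2,3->4] -> levels [8 8 4 8 8]
Step 5: flows [0=3,1=3,3->2,3=4] -> levels [8 8 5 7 8]
Step 6: flows [0->3,1->3,3->2,4->3] -> levels [7 7 6 9 7]
Step 7: flows [3->0,3->1,3->2,3->4] -> levels [8 8 7 5 8]
Step 8: flows [0->3,1->3,2->3,4->3] -> levels [7 7 6 9 7]
  -> period-2 cycle (repeats step 6); tank 3 never drops to <=2
Tank 3 never reaches <=2 within 15 steps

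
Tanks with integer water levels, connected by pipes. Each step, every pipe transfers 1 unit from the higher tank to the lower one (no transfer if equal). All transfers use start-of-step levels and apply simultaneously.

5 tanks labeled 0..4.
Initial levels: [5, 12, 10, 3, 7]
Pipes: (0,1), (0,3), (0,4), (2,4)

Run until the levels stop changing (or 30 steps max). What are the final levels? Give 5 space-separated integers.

Step 1: flows [1->0,0->3,4->0,2->4] -> levels [6 11 9 4 7]
Step 2: flows [1->0,0->3,4->0,2->4] -> levels [7 10 8 5 7]
Step 3: flows [1->0,0->3,0=4,2->4] -> levels [7 9 7 6 8]
Step 4: flows [1->0,0->3,4->0,4->2] -> levels [8 8 8 7 6]
Step 5: flows [0=1,0->3,0->4,2->4] -> levels [6 8 7 8 8]
Step 6: flows [1->0,3->0,4->0,4->2] -> levels [9 7 8 7 6]
Step 7: flows [0->1,0->3,0->4,2->4] -> levels [6 8 7 8 8]
  -> period-2 cycle: step 7 state = step 5 state; never stabilizes
  -> state at step 30: (30-5) mod 2 = 1, same as step 6 -> [9 7 8 7 6]

Answer: 9 7 8 7 6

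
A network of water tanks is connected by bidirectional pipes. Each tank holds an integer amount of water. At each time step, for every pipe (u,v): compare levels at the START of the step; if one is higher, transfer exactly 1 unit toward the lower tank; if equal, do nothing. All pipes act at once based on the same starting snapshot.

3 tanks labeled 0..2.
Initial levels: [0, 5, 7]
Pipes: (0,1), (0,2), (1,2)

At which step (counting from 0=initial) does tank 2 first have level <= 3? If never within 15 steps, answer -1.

Answer: -1

Derivation:
Step 1: flows [1->0,2->0,2->1] -> levels [2 5 5]
Step 2: flows [1->0,2->0,1=2] -> levels [4 4 4]
Step 3: flows [0=1,0=2,1=2] -> levels [4 4 4]
  -> stable; tank 2 stays at 4 > 3
Tank 2 never reaches <=3 within 15 steps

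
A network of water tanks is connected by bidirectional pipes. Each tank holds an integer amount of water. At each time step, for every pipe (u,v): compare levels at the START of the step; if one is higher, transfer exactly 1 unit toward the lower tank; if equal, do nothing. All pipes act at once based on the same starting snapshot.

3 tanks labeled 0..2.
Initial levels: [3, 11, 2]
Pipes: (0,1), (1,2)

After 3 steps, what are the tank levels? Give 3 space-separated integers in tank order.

Step 1: flows [1->0,1->2] -> levels [4 9 3]
Step 2: flows [1->0,1->2] -> levels [5 7 4]
Step 3: flows [1->0,1->2] -> levels [6 5 5]

Answer: 6 5 5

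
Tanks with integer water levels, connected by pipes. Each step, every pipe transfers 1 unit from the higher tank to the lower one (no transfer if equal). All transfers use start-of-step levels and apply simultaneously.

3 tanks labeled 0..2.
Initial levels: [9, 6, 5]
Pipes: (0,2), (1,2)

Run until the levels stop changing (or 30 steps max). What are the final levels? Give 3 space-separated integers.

Answer: 6 6 8

Derivation:
Step 1: flows [0->2,1->2] -> levels [8 5 7]
Step 2: flows [0->2,2->1] -> levels [7 6 7]
Step 3: flows [0=2,2->1] -> levels [7 7 6]
Step 4: flows [0->2,1->2] -> levels [6 6 8]
Step 5: flows [2->0,2->1] -> levels [7 7 6]
  -> period-2 cycle: step 5 state = step 3 state; never stabilizes
  -> state at step 30: (30-3) mod 2 = 1, same as step 4 -> [6 6 8]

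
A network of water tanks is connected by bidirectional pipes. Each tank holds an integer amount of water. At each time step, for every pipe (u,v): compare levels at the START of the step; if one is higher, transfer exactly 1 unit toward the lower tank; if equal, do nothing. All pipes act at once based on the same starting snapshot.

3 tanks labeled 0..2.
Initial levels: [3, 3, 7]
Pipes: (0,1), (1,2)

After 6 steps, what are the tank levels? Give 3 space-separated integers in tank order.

Answer: 5 3 5

Derivation:
Step 1: flows [0=1,2->1] -> levels [3 4 6]
Step 2: flows [1->0,2->1] -> levels [4 4 5]
Step 3: flows [0=1,2->1] -> levels [4 5 4]
Step 4: flows [1->0,1->2] -> levels [5 3 5]
Step 5: flows [0->1,2->1] -> levels [4 5 4]
  -> period-2 cycle: step 5 state = step 3 state
  -> state at step 6: (6-3) mod 2 = 1, same as step 4 -> [5 3 5]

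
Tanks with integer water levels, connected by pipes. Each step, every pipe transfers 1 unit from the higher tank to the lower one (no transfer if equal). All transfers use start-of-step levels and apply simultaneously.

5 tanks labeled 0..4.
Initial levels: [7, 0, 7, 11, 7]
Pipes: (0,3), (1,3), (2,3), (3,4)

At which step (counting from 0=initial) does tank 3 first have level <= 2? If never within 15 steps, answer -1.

Step 1: flows [3->0,3->1,3->2,3->4] -> levels [8 1 8 7 8]
Step 2: flows [0->3,3->1,2->3,4->3] -> levels [7 2 7 9 7]
Step 3: flows [3->0,3->1,3->2,3->4] -> levels [8 3 8 5 8]
Step 4: flows [0->3,3->1,2->3,4->3] -> levels [7 4 7 7 7]
Step 5: flows [0=3,3->1,2=3,3=4] -> levels [7 5 7 6 7]
Step 6: flows [0->3,3->1,2->3,4->3] -> levels [6 6 6 8 6]
Step 7: flows [3->0,3->1,3->2,3->4] -> levels [7 7 7 4 7]
Step 8: flows [0->3,1->3,2->3,4->3] -> levels [6 6 6 8 6]
  -> period-2 cycle (repeats step 6); tank 3 never drops to <=2
Tank 3 never reaches <=2 within 15 steps

Answer: -1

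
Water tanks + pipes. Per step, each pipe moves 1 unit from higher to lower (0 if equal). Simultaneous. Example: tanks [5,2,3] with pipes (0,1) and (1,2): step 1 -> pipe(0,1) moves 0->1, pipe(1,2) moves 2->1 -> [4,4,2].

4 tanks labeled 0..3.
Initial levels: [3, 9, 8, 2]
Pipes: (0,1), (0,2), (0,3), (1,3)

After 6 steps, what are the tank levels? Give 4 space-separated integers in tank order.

Answer: 7 5 5 5

Derivation:
Step 1: flows [1->0,2->0,0->3,1->3] -> levels [4 7 7 4]
Step 2: flows [1->0,2->0,0=3,1->3] -> levels [6 5 6 5]
Step 3: flows [0->1,0=2,0->3,1=3] -> levels [4 6 6 6]
Step 4: flows [1->0,2->0,3->0,1=3] -> levels [7 5 5 5]
Step 5: flows [0->1,0->2,0->3,1=3] -> levels [4 6 6 6]
  -> period-2 cycle: step 5 state = step 3 state
  -> state at step 6: (6-3) mod 2 = 1, same as step 4 -> [7 5 5 5]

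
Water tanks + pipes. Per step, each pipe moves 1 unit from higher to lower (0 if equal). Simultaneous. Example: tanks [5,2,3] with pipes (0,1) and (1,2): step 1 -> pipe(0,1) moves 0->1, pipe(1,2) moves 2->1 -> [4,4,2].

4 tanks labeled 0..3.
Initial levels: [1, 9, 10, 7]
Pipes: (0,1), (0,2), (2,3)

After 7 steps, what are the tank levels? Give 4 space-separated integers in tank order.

Step 1: flows [1->0,2->0,2->3] -> levels [3 8 8 8]
Step 2: flows [1->0,2->0,2=3] -> levels [5 7 7 8]
Step 3: flows [1->0,2->0,3->2] -> levels [7 6 7 7]
Step 4: flows [0->1,0=2,2=3] -> levels [6 7 7 7]
Step 5: flows [1->0,2->0,2=3] -> levels [8 6 6 7]
Step 6: flows [0->1,0->2,3->2] -> levels [6 7 8 6]
Step 7: flows [1->0,2->0,2->3] -> levels [8 6 6 7]

Answer: 8 6 6 7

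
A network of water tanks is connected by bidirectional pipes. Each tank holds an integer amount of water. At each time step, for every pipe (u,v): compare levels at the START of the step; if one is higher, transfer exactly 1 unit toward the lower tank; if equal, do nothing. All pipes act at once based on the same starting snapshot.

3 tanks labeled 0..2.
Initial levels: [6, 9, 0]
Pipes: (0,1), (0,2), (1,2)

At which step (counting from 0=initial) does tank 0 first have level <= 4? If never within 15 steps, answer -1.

Step 1: flows [1->0,0->2,1->2] -> levels [6 7 2]
Step 2: flows [1->0,0->2,1->2] -> levels [6 5 4]
Step 3: flows [0->1,0->2,1->2] -> levels [4 5 6]
Tank 0 first reaches <=4 at step 3

Answer: 3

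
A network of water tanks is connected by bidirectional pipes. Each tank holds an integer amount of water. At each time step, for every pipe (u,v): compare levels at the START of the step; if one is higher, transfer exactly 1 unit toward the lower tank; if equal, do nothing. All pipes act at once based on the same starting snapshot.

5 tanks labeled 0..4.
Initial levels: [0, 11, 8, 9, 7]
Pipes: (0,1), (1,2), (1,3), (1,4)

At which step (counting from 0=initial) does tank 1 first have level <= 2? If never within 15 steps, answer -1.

Answer: -1

Derivation:
Step 1: flows [1->0,1->2,1->3,1->4] -> levels [1 7 9 10 8]
Step 2: flows [1->0,2->1,3->1,4->1] -> levels [2 9 8 9 7]
Step 3: flows [1->0,1->2,1=3,1->4] -> levels [3 6 9 9 8]
Step 4: flows [1->0,2->1,3->1,4->1] -> levels [4 8 8 8 7]
Step 5: flows [1->0,1=2,1=3,1->4] -> levels [5 6 8 8 8]
Step 6: flows [1->0,2->1,3->1,4->1] -> levels [6 8 7 7 7]
Step 7: flows [1->0,1->2,1->3,1->4] -> levels [7 4 8 8 8]
Step 8: flows [0->1,2->1,3->1,4->1] -> levels [6 8 7 7 7]
  -> period-2 cycle (repeats step 6); tank 1 never drops to <=2
Tank 1 never reaches <=2 within 15 steps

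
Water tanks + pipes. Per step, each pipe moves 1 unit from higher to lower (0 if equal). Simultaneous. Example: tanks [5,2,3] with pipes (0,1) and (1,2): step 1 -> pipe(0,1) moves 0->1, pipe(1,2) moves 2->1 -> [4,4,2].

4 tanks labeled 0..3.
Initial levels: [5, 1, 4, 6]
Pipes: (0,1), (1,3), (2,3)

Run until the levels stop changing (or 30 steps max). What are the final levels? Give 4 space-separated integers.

Answer: 3 5 5 3

Derivation:
Step 1: flows [0->1,3->1,3->2] -> levels [4 3 5 4]
Step 2: flows [0->1,3->1,2->3] -> levels [3 5 4 4]
Step 3: flows [1->0,1->3,2=3] -> levels [4 3 4 5]
Step 4: flows [0->1,3->1,3->2] -> levels [3 5 5 3]
Step 5: flows [1->0,1->3,2->3] -> levels [4 3 4 5]
  -> period-2 cycle: step 5 state = step 3 state; never stabilizes
  -> state at step 30: (30-3) mod 2 = 1, same as step 4 -> [3 5 5 3]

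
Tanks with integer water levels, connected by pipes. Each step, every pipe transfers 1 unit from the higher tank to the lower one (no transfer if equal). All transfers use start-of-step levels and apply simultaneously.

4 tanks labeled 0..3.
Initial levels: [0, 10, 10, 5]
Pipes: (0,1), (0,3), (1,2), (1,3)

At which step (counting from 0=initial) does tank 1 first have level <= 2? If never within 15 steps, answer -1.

Answer: -1

Derivation:
Step 1: flows [1->0,3->0,1=2,1->3] -> levels [2 8 10 5]
Step 2: flows [1->0,3->0,2->1,1->3] -> levels [4 7 9 5]
Step 3: flows [1->0,3->0,2->1,1->3] -> levels [6 6 8 5]
Step 4: flows [0=1,0->3,2->1,1->3] -> levels [5 6 7 7]
Step 5: flows [1->0,3->0,2->1,3->1] -> levels [7 7 6 5]
Step 6: flows [0=1,0->3,1->2,1->3] -> levels [6 5 7 7]
Step 7: flows [0->1,3->0,2->1,3->1] -> levels [6 8 6 5]
Step 8: flows [1->0,0->3,1->2,1->3] -> levels [6 5 7 7]
  -> period-2 cycle (repeats step 6); tank 1 never drops to <=2
Tank 1 never reaches <=2 within 15 steps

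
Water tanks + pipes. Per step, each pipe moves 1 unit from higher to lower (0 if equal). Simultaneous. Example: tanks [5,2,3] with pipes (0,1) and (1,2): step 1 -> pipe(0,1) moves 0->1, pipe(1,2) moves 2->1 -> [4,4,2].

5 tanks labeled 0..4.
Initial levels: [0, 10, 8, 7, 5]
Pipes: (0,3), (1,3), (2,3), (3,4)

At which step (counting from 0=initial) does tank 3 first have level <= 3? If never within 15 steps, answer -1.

Step 1: flows [3->0,1->3,2->3,3->4] -> levels [1 9 7 7 6]
Step 2: flows [3->0,1->3,2=3,3->4] -> levels [2 8 7 6 7]
Step 3: flows [3->0,1->3,2->3,4->3] -> levels [3 7 6 8 6]
Step 4: flows [3->0,3->1,3->2,3->4] -> levels [4 8 7 4 7]
Step 5: flows [0=3,1->3,2->3,4->3] -> levels [4 7 6 7 6]
Step 6: flows [3->0,1=3,3->2,3->4] -> levels [5 7 7 4 7]
Step 7: flows [0->3,1->3,2->3,4->3] -> levels [4 6 6 8 6]
Step 8: flows [3->0,3->1,3->2,3->4] -> levels [5 7 7 4 7]
  -> period-2 cycle (repeats step 6); tank 3 never drops to <=3
Tank 3 never reaches <=3 within 15 steps

Answer: -1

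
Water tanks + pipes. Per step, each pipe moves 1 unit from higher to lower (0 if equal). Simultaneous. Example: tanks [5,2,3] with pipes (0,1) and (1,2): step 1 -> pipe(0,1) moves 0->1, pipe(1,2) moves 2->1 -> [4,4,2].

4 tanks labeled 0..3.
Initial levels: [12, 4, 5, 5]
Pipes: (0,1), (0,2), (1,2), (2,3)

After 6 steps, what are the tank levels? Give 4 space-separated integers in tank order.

Answer: 6 6 8 6

Derivation:
Step 1: flows [0->1,0->2,2->1,2=3] -> levels [10 6 5 5]
Step 2: flows [0->1,0->2,1->2,2=3] -> levels [8 6 7 5]
Step 3: flows [0->1,0->2,2->1,2->3] -> levels [6 8 6 6]
Step 4: flows [1->0,0=2,1->2,2=3] -> levels [7 6 7 6]
Step 5: flows [0->1,0=2,2->1,2->3] -> levels [6 8 5 7]
Step 6: flows [1->0,0->2,1->2,3->2] -> levels [6 6 8 6]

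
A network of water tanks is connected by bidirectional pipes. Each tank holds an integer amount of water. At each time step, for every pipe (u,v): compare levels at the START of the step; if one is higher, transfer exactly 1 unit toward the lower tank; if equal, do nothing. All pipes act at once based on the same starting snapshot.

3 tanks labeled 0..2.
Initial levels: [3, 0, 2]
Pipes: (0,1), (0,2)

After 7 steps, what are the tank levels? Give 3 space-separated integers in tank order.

Step 1: flows [0->1,0->2] -> levels [1 1 3]
Step 2: flows [0=1,2->0] -> levels [2 1 2]
Step 3: flows [0->1,0=2] -> levels [1 2 2]
Step 4: flows [1->0,2->0] -> levels [3 1 1]
Step 5: flows [0->1,0->2] -> levels [1 2 2]
  -> period-2 cycle: step 5 state = step 3 state
  -> state at step 7: (7-3) mod 2 = 0, same as step 3 -> [1 2 2]

Answer: 1 2 2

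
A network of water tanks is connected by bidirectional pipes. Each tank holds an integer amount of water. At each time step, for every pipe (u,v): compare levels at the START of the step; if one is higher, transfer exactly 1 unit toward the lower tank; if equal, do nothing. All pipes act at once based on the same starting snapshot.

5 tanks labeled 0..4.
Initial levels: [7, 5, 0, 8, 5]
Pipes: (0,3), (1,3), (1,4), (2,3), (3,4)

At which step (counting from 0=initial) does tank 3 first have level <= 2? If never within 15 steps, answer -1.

Step 1: flows [3->0,3->1,1=4,3->2,3->4] -> levels [8 6 1 4 6]
Step 2: flows [0->3,1->3,1=4,3->2,4->3] -> levels [7 5 2 6 5]
Step 3: flows [0->3,3->1,1=4,3->2,3->4] -> levels [6 6 3 4 6]
Step 4: flows [0->3,1->3,1=4,3->2,4->3] -> levels [5 5 4 6 5]
Step 5: flows [3->0,3->1,1=4,3->2,3->4] -> levels [6 6 5 2 6]
Tank 3 first reaches <=2 at step 5

Answer: 5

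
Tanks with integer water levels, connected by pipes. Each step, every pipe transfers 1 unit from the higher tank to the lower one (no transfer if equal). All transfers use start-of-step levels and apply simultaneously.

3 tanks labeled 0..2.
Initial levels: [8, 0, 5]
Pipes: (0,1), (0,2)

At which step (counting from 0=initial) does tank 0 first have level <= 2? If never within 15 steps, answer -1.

Step 1: flows [0->1,0->2] -> levels [6 1 6]
Step 2: flows [0->1,0=2] -> levels [5 2 6]
Step 3: flows [0->1,2->0] -> levels [5 3 5]
Step 4: flows [0->1,0=2] -> levels [4 4 5]
Step 5: flows [0=1,2->0] -> levels [5 4 4]
Step 6: flows [0->1,0->2] -> levels [3 5 5]
Step 7: flows [1->0,2->0] -> levels [5 4 4]
  -> period-2 cycle (repeats step 5); tank 0 never drops to <=2
Tank 0 never reaches <=2 within 15 steps

Answer: -1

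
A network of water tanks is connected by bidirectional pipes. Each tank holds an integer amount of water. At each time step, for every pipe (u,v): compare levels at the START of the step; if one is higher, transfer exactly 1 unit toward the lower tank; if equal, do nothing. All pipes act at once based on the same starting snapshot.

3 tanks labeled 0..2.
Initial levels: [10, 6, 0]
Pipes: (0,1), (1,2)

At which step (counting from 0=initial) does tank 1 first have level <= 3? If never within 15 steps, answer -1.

Step 1: flows [0->1,1->2] -> levels [9 6 1]
Step 2: flows [0->1,1->2] -> levels [8 6 2]
Step 3: flows [0->1,1->2] -> levels [7 6 3]
Step 4: flows [0->1,1->2] -> levels [6 6 4]
Step 5: flows [0=1,1->2] -> levels [6 5 5]
Step 6: flows [0->1,1=2] -> levels [5 6 5]
Step 7: flows [1->0,1->2] -> levels [6 4 6]
Step 8: flows [0->1,2->1] -> levels [5 6 5]
  -> period-2 cycle (repeats step 6); tank 1 never drops to <=3
Tank 1 never reaches <=3 within 15 steps

Answer: -1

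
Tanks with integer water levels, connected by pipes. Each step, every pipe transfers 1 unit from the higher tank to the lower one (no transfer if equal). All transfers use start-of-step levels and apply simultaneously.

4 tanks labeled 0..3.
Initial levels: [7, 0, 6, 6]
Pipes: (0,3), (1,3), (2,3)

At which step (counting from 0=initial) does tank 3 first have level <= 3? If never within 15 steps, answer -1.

Answer: 4

Derivation:
Step 1: flows [0->3,3->1,2=3] -> levels [6 1 6 6]
Step 2: flows [0=3,3->1,2=3] -> levels [6 2 6 5]
Step 3: flows [0->3,3->1,2->3] -> levels [5 3 5 6]
Step 4: flows [3->0,3->1,3->2] -> levels [6 4 6 3]
Tank 3 first reaches <=3 at step 4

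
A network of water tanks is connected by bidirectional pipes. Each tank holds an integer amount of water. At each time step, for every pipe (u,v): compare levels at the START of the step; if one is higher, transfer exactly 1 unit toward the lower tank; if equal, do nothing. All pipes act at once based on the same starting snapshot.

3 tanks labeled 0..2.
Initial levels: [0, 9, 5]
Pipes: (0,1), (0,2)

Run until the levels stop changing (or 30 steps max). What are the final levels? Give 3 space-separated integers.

Answer: 6 4 4

Derivation:
Step 1: flows [1->0,2->0] -> levels [2 8 4]
Step 2: flows [1->0,2->0] -> levels [4 7 3]
Step 3: flows [1->0,0->2] -> levels [4 6 4]
Step 4: flows [1->0,0=2] -> levels [5 5 4]
Step 5: flows [0=1,0->2] -> levels [4 5 5]
Step 6: flows [1->0,2->0] -> levels [6 4 4]
Step 7: flows [0->1,0->2] -> levels [4 5 5]
  -> period-2 cycle: step 7 state = step 5 state; never stabilizes
  -> state at step 30: (30-5) mod 2 = 1, same as step 6 -> [6 4 4]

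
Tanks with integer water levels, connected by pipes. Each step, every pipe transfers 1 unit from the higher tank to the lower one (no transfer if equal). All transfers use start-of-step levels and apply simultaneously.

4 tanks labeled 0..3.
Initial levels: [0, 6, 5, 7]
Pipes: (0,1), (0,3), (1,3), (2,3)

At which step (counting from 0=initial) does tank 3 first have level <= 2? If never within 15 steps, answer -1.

Step 1: flows [1->0,3->0,3->1,3->2] -> levels [2 6 6 4]
Step 2: flows [1->0,3->0,1->3,2->3] -> levels [4 4 5 5]
Step 3: flows [0=1,3->0,3->1,2=3] -> levels [5 5 5 3]
Step 4: flows [0=1,0->3,1->3,2->3] -> levels [4 4 4 6]
Step 5: flows [0=1,3->0,3->1,3->2] -> levels [5 5 5 3]
  -> period-2 cycle (repeats step 3); tank 3 never drops to <=2
Tank 3 never reaches <=2 within 15 steps

Answer: -1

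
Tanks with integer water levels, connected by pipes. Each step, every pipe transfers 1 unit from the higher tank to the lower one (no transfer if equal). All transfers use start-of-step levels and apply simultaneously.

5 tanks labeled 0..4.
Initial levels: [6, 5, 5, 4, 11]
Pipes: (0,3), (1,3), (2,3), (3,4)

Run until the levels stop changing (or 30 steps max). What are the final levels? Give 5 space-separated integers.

Step 1: flows [0->3,1->3,2->3,4->3] -> levels [5 4 4 8 10]
Step 2: flows [3->0,3->1,3->2,4->3] -> levels [6 5 5 6 9]
Step 3: flows [0=3,3->1,3->2,4->3] -> levels [6 6 6 5 8]
Step 4: flows [0->3,1->3,2->3,4->3] -> levels [5 5 5 9 7]
Step 5: flows [3->0,3->1,3->2,3->4] -> levels [6 6 6 5 8]
  -> period-2 cycle: step 5 state = step 3 state; never stabilizes
  -> state at step 30: (30-3) mod 2 = 1, same as step 4 -> [5 5 5 9 7]

Answer: 5 5 5 9 7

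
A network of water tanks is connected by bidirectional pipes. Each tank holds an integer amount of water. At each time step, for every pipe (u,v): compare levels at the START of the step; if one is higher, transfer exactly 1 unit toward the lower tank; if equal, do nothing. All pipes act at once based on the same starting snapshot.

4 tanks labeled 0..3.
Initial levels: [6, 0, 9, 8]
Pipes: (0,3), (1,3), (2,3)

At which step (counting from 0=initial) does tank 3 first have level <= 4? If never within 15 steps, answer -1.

Step 1: flows [3->0,3->1,2->3] -> levels [7 1 8 7]
Step 2: flows [0=3,3->1,2->3] -> levels [7 2 7 7]
Step 3: flows [0=3,3->1,2=3] -> levels [7 3 7 6]
Step 4: flows [0->3,3->1,2->3] -> levels [6 4 6 7]
Step 5: flows [3->0,3->1,3->2] -> levels [7 5 7 4]
Tank 3 first reaches <=4 at step 5

Answer: 5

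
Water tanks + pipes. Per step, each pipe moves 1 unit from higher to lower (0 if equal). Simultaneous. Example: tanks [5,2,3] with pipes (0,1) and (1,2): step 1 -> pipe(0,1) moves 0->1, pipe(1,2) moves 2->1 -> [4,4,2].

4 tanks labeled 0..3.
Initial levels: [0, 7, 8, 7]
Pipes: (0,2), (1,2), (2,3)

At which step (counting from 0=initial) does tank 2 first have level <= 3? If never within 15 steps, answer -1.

Step 1: flows [2->0,2->1,2->3] -> levels [1 8 5 8]
Step 2: flows [2->0,1->2,3->2] -> levels [2 7 6 7]
Step 3: flows [2->0,1->2,3->2] -> levels [3 6 7 6]
Step 4: flows [2->0,2->1,2->3] -> levels [4 7 4 7]
Step 5: flows [0=2,1->2,3->2] -> levels [4 6 6 6]
Step 6: flows [2->0,1=2,2=3] -> levels [5 6 5 6]
Step 7: flows [0=2,1->2,3->2] -> levels [5 5 7 5]
Step 8: flows [2->0,2->1,2->3] -> levels [6 6 4 6]
Step 9: flows [0->2,1->2,3->2] -> levels [5 5 7 5]
  -> period-2 cycle (repeats step 7); tank 2 never drops to <=3
Tank 2 never reaches <=3 within 15 steps

Answer: -1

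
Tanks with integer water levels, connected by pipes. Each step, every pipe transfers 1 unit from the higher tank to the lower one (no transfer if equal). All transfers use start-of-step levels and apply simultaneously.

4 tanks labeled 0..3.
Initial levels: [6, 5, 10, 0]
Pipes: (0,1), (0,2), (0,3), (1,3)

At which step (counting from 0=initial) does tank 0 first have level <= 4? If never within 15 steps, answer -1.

Answer: 3

Derivation:
Step 1: flows [0->1,2->0,0->3,1->3] -> levels [5 5 9 2]
Step 2: flows [0=1,2->0,0->3,1->3] -> levels [5 4 8 4]
Step 3: flows [0->1,2->0,0->3,1=3] -> levels [4 5 7 5]
Tank 0 first reaches <=4 at step 3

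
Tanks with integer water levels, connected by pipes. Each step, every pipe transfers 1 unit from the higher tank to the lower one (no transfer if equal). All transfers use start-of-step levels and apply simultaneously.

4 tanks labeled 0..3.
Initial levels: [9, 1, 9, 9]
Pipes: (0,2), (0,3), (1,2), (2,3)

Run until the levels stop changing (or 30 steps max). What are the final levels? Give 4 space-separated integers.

Step 1: flows [0=2,0=3,2->1,2=3] -> levels [9 2 8 9]
Step 2: flows [0->2,0=3,2->1,3->2] -> levels [8 3 9 8]
Step 3: flows [2->0,0=3,2->1,2->3] -> levels [9 4 6 9]
Step 4: flows [0->2,0=3,2->1,3->2] -> levels [8 5 7 8]
Step 5: flows [0->2,0=3,2->1,3->2] -> levels [7 6 8 7]
Step 6: flows [2->0,0=3,2->1,2->3] -> levels [8 7 5 8]
Step 7: flows [0->2,0=3,1->2,3->2] -> levels [7 6 8 7]
  -> period-2 cycle: step 7 state = step 5 state; never stabilizes
  -> state at step 30: (30-5) mod 2 = 1, same as step 6 -> [8 7 5 8]

Answer: 8 7 5 8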